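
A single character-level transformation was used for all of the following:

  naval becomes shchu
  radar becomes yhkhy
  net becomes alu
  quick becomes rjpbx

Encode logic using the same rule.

The output letters match the input read backwards, each shifted +7: naval reversed is lavan. The word is reversed, then every letter is shifted forward by 7.
On logic: reverse → cigol; then shift: c+7=j, i+7=p, g+7=n, o+7=v, l+7=s.

jpnvs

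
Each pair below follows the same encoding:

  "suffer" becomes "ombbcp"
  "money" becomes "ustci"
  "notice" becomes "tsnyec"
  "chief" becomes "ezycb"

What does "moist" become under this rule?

usyon

s(18)→o(14) and u(20)→m(12) fit y≡25x+6 (mod 26); the inverse of 25 mod 26 is 25. Each letter's alphabet position (a=0..z=25) is mapped through 25·x+6 mod 26 — an affine cipher.
For moist: m(12)→25·12+6≡20=u; o(14)→25·14+6≡18=s; i(8)→25·8+6≡24=y; s(18)→25·18+6≡14=o; t(19)→25·19+6≡13=n (all mod 26).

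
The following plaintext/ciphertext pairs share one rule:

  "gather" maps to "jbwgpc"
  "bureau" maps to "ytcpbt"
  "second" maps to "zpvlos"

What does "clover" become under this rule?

vulqpc

g(6)→j(9) and a(0)→b(1) fit y≡23x+1 (mod 26); the inverse of 23 mod 26 is 17. Treating letters as 0–25, the rule is x ↦ 23x + 1 (mod 26).
Applying it to clover: c(2)→23·2+1≡21=v; l(11)→23·11+1≡20=u; o(14)→23·14+1≡11=l; v(21)→23·21+1≡16=q; e(4)→23·4+1≡15=p; r(17)→23·17+1≡2=c (all mod 26).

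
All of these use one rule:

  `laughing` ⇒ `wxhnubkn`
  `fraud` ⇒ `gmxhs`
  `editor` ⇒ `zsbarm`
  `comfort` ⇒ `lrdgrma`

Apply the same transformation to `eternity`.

l(11)→w(22) and a(0)→x(23) fit y≡7x+23 (mod 26); the inverse of 7 mod 26 is 15. Each letter's alphabet position (a=0..z=25) is mapped through 7·x+23 mod 26 — an affine cipher.
For eternity: e(4)→7·4+23≡25=z; t(19)→7·19+23≡0=a; e(4)→7·4+23≡25=z; r(17)→7·17+23≡12=m; n(13)→7·13+23≡10=k; i(8)→7·8+23≡1=b; t(19)→7·19+23≡0=a; y(24)→7·24+23≡9=j (all mod 26).

zazmkbaj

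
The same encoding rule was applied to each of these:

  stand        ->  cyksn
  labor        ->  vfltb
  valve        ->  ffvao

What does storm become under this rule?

cyyww

Shifts by position in stand: pos 0: s→c (+10), pos 1: t→y (+5), pos 2: a→k (+10), pos 3: n→s (+5) — repeating every 2. The shifts repeat in a cycle of length 2: positions 0,1,… shift by +10, +5, then the pattern repeats.
For storm: s+10=c, t+5=y, o+10=y, r+5=w, m+10=w.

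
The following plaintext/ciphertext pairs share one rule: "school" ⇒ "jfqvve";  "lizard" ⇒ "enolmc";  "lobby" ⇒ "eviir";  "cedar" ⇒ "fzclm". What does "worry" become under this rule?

s(18)→j(9) and c(2)→f(5) fit y≡23x+11 (mod 26); the inverse of 23 mod 26 is 17. Each letter's alphabet position (a=0..z=25) is mapped through 23·x+11 mod 26 — an affine cipher.
For worry: w(22)→23·22+11≡23=x; o(14)→23·14+11≡21=v; r(17)→23·17+11≡12=m; r(17)→23·17+11≡12=m; y(24)→23·24+11≡17=r (all mod 26).

xvmmr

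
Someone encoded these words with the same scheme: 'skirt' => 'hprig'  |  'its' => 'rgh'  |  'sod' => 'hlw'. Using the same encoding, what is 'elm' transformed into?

Each pair mirrors across the alphabet (s↔h, k↔p, i↔r): positions sum to 25. Letters are reflected about the middle of the alphabet (position → 25−position): Atbash.
On elm: e↔v, l↔o, m↔n.

von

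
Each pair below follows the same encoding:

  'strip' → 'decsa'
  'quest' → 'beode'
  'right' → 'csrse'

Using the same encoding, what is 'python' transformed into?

The rule splits by letter class: vowels +10, consonants +11.
For python: p(cons)+11=a, y(cons)+11=j, t(cons)+11=e, h(cons)+11=s, o(vowel)+10=y, n(cons)+11=y.

ajesyy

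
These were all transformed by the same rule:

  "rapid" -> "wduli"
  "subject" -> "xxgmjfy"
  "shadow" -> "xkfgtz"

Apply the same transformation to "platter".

uofwyhw

Shifts by position in rapid: pos 0: r→w (+5), pos 1: a→d (+3), pos 2: p→u (+5), pos 3: i→l (+3) — repeating every 2. It's a Vigenère-style cipher with numeric key [5,3]: position i shifts by key[i mod 2].
For platter: p+5=u, l+3=o, a+5=f, t+3=w, t+5=y, e+3=h, r+5=w.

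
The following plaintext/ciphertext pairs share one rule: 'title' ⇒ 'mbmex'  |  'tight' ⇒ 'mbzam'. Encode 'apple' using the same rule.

tiiex

Compare letters: t→m is +19, i→b is +19, t→m is +19 — a constant shift. Every letter moves 19 places later in the alphabet, wrapping around z→a.
For apple: a+19=t, p+19=i, p+19=i, l+19=e, e+19=x.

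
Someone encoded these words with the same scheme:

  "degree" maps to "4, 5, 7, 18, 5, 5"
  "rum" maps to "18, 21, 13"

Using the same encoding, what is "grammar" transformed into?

d is letter #4 and maps to 4: an offset of 0. Letters become their 1-indexed alphabet positions: a=1 … z=26.
Applying it to grammar: g=7→7, r=18→18, a=1→1, m=13→13, m=13→13, a=1→1, r=18→18.

7, 18, 1, 13, 13, 1, 18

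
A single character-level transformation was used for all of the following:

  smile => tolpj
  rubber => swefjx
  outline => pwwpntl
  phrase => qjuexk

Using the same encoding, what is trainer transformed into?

The shift increases by 1 at each position, starting from +1: 1, 2, 3, ….
On trainer: t+1=u, r+2=t, a+3=d, i+4=m, n+5=s, e+6=k, r+7=y.

utdmsky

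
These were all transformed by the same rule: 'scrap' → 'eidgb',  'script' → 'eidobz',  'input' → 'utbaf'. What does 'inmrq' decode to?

whale

Shifts by position in scrap: pos 0: s→e (+12), pos 1: c→i (+6), pos 2: r→d (+12), pos 3: a→g (+6) — repeating every 2. A repeating key of period 2 is used — shifts +12, +6 over and over.
Undoing it on inmrq: i−12=w, n−6=h, m−12=a, r−6=l, q−12=e.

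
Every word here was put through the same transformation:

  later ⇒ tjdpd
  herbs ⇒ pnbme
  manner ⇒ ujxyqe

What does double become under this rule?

In later: l→t is +8, a→j is +9, t→d is +10, e→p is +11 — the shift increases by 1 each position. Letter i (0-indexed) is shifted by i+8, so successive shifts are 8, 9, 10, ….
On double: d+8=l, o+9=x, u+10=e, b+11=m, l+12=x, e+13=r.

lxemxr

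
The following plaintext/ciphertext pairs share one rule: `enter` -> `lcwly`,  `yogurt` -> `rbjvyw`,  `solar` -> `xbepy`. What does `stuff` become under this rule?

e(4)→l(11) and n(13)→c(2) fit y≡25x+15 (mod 26); the inverse of 25 mod 26 is 25. Each letter's alphabet position (a=0..z=25) is mapped through 25·x+15 mod 26 — an affine cipher.
For stuff: s(18)→25·18+15≡23=x; t(19)→25·19+15≡22=w; u(20)→25·20+15≡21=v; f(5)→25·5+15≡10=k; f(5)→25·5+15≡10=k (all mod 26).

xwvkk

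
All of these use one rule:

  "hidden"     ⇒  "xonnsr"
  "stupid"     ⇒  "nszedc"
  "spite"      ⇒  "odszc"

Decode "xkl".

The output letters match the input read backwards, each shifted +10: hidden reversed is neddih. Read the word backwards and shift each letter +10.
Reversing it on xkl: shift back: x−10=n, k−10=a, l−10=b → nab; then reverse → ban.

ban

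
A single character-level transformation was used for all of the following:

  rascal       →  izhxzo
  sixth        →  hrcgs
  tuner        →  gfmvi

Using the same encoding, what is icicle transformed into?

rxrxov

Each pair mirrors across the alphabet (r↔i, a↔z, s↔h): positions sum to 25. This is the alphabet-reversal cipher (Atbash): a becomes z, b becomes y, etc.
On icicle: i↔r, c↔x, i↔r, c↔x, l↔o, e↔v.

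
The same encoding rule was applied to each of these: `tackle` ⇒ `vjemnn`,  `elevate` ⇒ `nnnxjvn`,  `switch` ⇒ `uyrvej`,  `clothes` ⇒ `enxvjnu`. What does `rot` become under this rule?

The shift depends on letter class: consonant t→v is +2, but vowel a→j is +9. The rule splits by letter class: vowels +9, consonants +2.
Applying it to rot: r(cons)+2=t, o(vowel)+9=x, t(cons)+2=v.

txv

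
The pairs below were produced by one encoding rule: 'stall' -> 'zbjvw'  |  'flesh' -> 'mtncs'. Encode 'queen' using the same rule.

In stall: s→z is +7, t→b is +8, a→j is +9, l→v is +10 — the shift increases by 1 each position. Each letter shifts forward by (position + 7), i.e. 7, 8, 9, … — the shift grows by one for each successive letter.
On queen: q+7=x, u+8=c, e+9=n, e+10=o, n+11=y.

xcnoy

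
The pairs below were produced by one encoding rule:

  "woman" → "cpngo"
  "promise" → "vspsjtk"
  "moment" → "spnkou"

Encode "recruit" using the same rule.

xfdxvjz

Shifts by position in woman: pos 0: w→c (+6), pos 1: o→p (+1), pos 2: m→n (+1), pos 3: a→g (+6), pos 4: n→o (+1) — repeating every 3. A repeating key of period 3 is used — shifts +6, +1, +1 over and over.
For recruit: r+6=x, e+1=f, c+1=d, r+6=x, u+1=v, i+1=j, t+6=z.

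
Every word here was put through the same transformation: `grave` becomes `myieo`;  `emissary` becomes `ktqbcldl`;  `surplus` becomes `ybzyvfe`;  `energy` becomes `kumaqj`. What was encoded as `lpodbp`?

In grave: g→m is +6, r→y is +7, a→i is +8, v→e is +9 — the shift increases by 1 each position. Each letter shifts forward by (position + 6), i.e. 6, 7, 8, … — the shift grows by one for each successive letter.
Undoing it on lpodbp: l−6=f, p−7=i, o−8=g, d−9=u, b−10=r, p−11=e.

figure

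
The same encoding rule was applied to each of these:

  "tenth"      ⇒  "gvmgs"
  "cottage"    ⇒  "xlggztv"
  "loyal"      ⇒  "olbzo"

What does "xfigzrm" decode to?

curtain

Each pair mirrors across the alphabet (t↔g, e↔v, n↔m): positions sum to 25. This is the alphabet-reversal cipher (Atbash): a becomes z, b becomes y, etc.
Undoing it on xfigzrm: x↔c, f↔u, i↔r, g↔t, z↔a, r↔i, m↔n.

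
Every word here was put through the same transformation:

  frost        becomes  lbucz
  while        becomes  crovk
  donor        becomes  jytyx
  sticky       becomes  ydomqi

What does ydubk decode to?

Shifts by position in frost: pos 0: f→l (+6), pos 1: r→b (+10), pos 2: o→u (+6), pos 3: s→c (+10) — repeating every 2. The shifts repeat in a cycle of length 2: positions 0,1,… shift by +6, +10, then the pattern repeats.
Undoing it on ydubk: y−6=s, d−10=t, u−6=o, b−10=r, k−6=e.

store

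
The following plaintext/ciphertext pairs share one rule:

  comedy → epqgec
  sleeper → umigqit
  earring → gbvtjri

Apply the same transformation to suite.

uvmvf

Shifts by position in comedy: pos 0: c→e (+2), pos 1: o→p (+1), pos 2: m→q (+4), pos 3: e→g (+2), pos 4: d→e (+1), pos 5: y→c (+4) — repeating every 3. A repeating key of period 3 is used — shifts +2, +1, +4 over and over.
On suite: s+2=u, u+1=v, i+4=m, t+2=v, e+1=f.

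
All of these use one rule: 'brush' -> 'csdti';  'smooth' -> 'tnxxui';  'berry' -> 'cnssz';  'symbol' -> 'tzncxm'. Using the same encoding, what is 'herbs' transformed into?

insct

The shift depends on letter class: consonant b→c is +1, but vowel u→d is +9. Vowels shift forward by 9 and consonants shift forward by 1.
Applying it to herbs: h(cons)+1=i, e(vowel)+9=n, r(cons)+1=s, b(cons)+1=c, s(cons)+1=t.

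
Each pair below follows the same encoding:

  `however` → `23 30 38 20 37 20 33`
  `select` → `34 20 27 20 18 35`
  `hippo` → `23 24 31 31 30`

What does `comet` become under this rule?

18 30 28 20 35

h is letter #8 and maps to 23: an offset of 15. Each letter is replaced by its alphabet position (a=1..z=26) + 15.
For comet: c=3→18, o=15→30, m=13→28, e=5→20, t=20→35.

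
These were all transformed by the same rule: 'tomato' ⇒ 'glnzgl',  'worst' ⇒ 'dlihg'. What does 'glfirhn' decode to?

Letters are reflected about the middle of the alphabet (position → 25−position): Atbash.
Decoding glfirhn: g↔t, l↔o, f↔u, i↔r, r↔i, h↔s, n↔m.

tourism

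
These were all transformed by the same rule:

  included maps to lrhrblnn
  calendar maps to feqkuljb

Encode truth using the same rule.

wvzzo

In included: i→l is +3, n→r is +4, c→h is +5, l→r is +6 — the shift increases by 1 each position. The shift increases by 1 at each position, starting from +3: 3, 4, 5, ….
Applying it to truth: t+3=w, r+4=v, u+5=z, t+6=z, h+7=o.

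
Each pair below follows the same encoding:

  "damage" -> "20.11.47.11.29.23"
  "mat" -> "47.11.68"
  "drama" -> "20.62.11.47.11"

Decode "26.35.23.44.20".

field

Each letter becomes 3×(its alphabet position, a=1..z=26) + 8.
Reversing it on 26.35.23.44.20: 26→(26−8)÷3=6=f, 35→(35−8)÷3=9=i, 23→(23−8)÷3=5=e, 44→(44−8)÷3=12=l, 20→(20−8)÷3=4=d.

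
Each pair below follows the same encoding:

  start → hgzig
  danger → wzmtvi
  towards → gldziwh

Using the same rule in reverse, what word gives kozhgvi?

Each pair mirrors across the alphabet (s↔h, t↔g, a↔z): positions sum to 25. Each letter is replaced by its mirror in the alphabet: a↔z, b↔y, c↔x, and so on (the Atbash cipher).
Reversing it on kozhgvi: k↔p, o↔l, z↔a, h↔s, g↔t, v↔e, i↔r.

plaster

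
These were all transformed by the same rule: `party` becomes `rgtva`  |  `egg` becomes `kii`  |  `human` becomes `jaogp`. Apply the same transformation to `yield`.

aoknf

The shift depends on letter class: consonant p→r is +2, but vowel a→g is +6. Two shifts are in play — +6 for a/e/i/o/u, +2 for every other letter.
For yield: y(cons)+2=a, i(vowel)+6=o, e(vowel)+6=k, l(cons)+2=n, d(cons)+2=f.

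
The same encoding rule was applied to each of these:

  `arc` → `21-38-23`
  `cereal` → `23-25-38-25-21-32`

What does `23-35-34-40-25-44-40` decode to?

context

The number is (letter's place in the alphabet, a=1) + 20.
Decoding 23-35-34-40-25-44-40: 23→(23−20)÷1=3=c, 35→(35−20)÷1=15=o, 34→(34−20)÷1=14=n, 40→(40−20)÷1=20=t, 25→(25−20)÷1=5=e, 44→(44−20)÷1=24=x, 40→(40−20)÷1=20=t.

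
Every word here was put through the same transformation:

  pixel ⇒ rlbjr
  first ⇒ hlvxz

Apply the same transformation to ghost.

In pixel: p→r is +2, i→l is +3, x→b is +4, e→j is +5 — the shift increases by 1 each position. The shift increases by 1 at each position, starting from +2: 2, 3, 4, ….
On ghost: g+2=i, h+3=k, o+4=s, s+5=x, t+6=z.

iksxz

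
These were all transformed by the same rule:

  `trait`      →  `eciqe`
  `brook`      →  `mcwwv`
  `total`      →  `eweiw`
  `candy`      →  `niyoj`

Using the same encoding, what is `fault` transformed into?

The shift depends on letter class: consonant t→e is +11, but vowel a→i is +8. Two shifts are in play — +8 for a/e/i/o/u, +11 for every other letter.
For fault: f(cons)+11=q, a(vowel)+8=i, u(vowel)+8=c, l(cons)+11=w, t(cons)+11=e.

qicwe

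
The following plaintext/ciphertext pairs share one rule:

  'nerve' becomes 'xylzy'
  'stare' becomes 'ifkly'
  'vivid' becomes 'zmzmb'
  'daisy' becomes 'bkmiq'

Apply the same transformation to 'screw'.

ielyw

n(13)→x(23) and e(4)→y(24) fit y≡23x+10 (mod 26); the inverse of 23 mod 26 is 17. This is an affine cipher: with a=0,…,z=25, each position x becomes (23x+10) mod 26.
For screw: s(18)→23·18+10≡8=i; c(2)→23·2+10≡4=e; r(17)→23·17+10≡11=l; e(4)→23·4+10≡24=y; w(22)→23·22+10≡22=w (all mod 26).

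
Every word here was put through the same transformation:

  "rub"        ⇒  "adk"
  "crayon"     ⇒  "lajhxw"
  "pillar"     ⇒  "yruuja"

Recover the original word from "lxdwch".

Compare letters: r→a is +9, u→d is +9, b→k is +9 — a constant shift. This is a Caesar cipher with shift 9.
Reversing it on lxdwch: l−9=c, x−9=o, d−9=u, w−9=n, c−9=t, h−9=y.

county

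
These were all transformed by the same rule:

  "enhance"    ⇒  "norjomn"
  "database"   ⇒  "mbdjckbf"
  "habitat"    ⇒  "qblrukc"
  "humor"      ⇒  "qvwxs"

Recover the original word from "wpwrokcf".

nominate

Shifts by position in enhance: pos 0: e→n (+9), pos 1: n→o (+1), pos 2: h→r (+10), pos 3: a→j (+9), pos 4: n→o (+1), pos 5: c→m (+10) — repeating every 3. It's a Vigenère-style cipher with numeric key [9,1,10]: position i shifts by key[i mod 3].
Undoing it on wpwrokcf: w−9=n, p−1=o, w−10=m, r−9=i, o−1=n, k−10=a, c−9=t, f−1=e.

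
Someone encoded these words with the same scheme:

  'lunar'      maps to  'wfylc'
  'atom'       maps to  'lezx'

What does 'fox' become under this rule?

Each letter is shifted forward by 11 in the alphabet (a Caesar shift of +11).
For fox: f+11=q, o+11=z, x+11=i.

qzi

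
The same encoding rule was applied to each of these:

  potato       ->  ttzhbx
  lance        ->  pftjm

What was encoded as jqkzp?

flesh

In potato: p→t is +4, o→t is +5, t→z is +6, a→h is +7 — the shift increases by 1 each position. Each letter shifts forward by (position + 4), i.e. 4, 5, 6, … — the shift grows by one for each successive letter.
Undoing it on jqkzp: j−4=f, q−5=l, k−6=e, z−7=s, p−8=h.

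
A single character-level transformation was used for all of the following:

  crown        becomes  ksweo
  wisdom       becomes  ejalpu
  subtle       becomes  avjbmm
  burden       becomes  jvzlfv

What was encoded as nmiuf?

flame

Shifts by position in crown: pos 0: c→k (+8), pos 1: r→s (+1), pos 2: o→w (+8), pos 3: w→e (+8), pos 4: n→o (+1) — repeating every 3. The shifts repeat in a cycle of length 3: positions 0,1,… shift by +8, +1, +8, then the pattern repeats.
Reversing it on nmiuf: n−8=f, m−1=l, i−8=a, u−8=m, f−1=e.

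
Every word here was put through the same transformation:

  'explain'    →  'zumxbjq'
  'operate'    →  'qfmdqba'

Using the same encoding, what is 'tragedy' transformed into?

kpqsmdf

Read the word backwards and shift each letter +12.
Applying it to tragedy: reverse → ydegart; then shift: y+12=k, d+12=p, e+12=q, g+12=s, a+12=m, r+12=d, t+12=f.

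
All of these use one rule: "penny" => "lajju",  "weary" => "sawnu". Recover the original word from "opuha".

Compare letters: p→l is +22, e→a is +22, n→j is +22 — a constant shift. Each letter is shifted forward by 22 in the alphabet (a Caesar shift of +22).
Reversing it on opuha: o−22=s, p−22=t, u−22=y, h−22=l, a−22=e.

style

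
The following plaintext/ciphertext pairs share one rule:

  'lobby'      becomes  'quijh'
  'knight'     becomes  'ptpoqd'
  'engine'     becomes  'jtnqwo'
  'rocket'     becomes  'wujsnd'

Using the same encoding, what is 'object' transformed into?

In lobby: l→q is +5, o→u is +6, b→i is +7, b→j is +8 — the shift increases by 1 each position. Letter i (0-indexed) is shifted by i+5, so successive shifts are 5, 6, 7, ….
On object: o+5=t, b+6=h, j+7=q, e+8=m, c+9=l, t+10=d.

thqmld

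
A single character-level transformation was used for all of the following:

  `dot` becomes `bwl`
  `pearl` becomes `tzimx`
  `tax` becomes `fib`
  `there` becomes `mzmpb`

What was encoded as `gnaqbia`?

satisfy

Two steps: reverse the string, then apply a Caesar shift of +8.
Decoding gnaqbia: shift back: g−8=y, n−8=f, a−8=s, q−8=i, b−8=t, i−8=a, a−8=s → yfsitas; then reverse → satisfy.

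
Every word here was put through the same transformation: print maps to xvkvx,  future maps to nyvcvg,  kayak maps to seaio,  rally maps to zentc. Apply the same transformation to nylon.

vcnwr

The shifts repeat in a cycle of length 3: positions 0,1,… shift by +8, +4, +2, then the pattern repeats.
For nylon: n+8=v, y+4=c, l+2=n, o+8=w, n+4=r.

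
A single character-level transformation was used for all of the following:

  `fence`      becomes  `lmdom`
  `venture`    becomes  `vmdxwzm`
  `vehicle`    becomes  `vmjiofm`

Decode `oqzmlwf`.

careful

f(5)→l(11) and e(4)→m(12) fit y≡25x+16 (mod 26); the inverse of 25 mod 26 is 25. Each letter's alphabet position (a=0..z=25) is mapped through 25·x+16 mod 26 — an affine cipher.
Decoding oqzmlwf: o(14)→25·(14−16)≡2=c; q(16)→25·(16−16)≡0=a; z(25)→25·(25−16)≡17=r; m(12)→25·(12−16)≡4=e; l(11)→25·(11−16)≡5=f; w(22)→25·(22−16)≡20=u; f(5)→25·(5−16)≡11=l (all mod 26).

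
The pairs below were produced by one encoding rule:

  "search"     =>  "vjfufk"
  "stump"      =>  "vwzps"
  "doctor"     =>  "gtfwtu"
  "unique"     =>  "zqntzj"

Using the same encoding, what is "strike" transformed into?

vwunnj

The shift depends on letter class: consonant s→v is +3, but vowel e→j is +5. Vowels shift forward by 5 and consonants shift forward by 3.
Applying it to strike: s(cons)+3=v, t(cons)+3=w, r(cons)+3=u, i(vowel)+5=n, k(cons)+3=n, e(vowel)+5=j.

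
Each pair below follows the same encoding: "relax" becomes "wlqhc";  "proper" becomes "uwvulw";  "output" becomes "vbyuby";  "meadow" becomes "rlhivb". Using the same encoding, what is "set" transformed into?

Two shifts are in play — +7 for a/e/i/o/u, +5 for every other letter.
Applying it to set: s(cons)+5=x, e(vowel)+7=l, t(cons)+5=y.

xly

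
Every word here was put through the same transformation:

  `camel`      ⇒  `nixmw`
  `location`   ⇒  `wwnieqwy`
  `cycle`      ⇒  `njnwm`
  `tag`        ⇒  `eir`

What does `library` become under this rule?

wqmcicj

The shift depends on letter class: consonant c→n is +11, but vowel a→i is +8. Two shifts are in play — +8 for a/e/i/o/u, +11 for every other letter.
Applying it to library: l(cons)+11=w, i(vowel)+8=q, b(cons)+11=m, r(cons)+11=c, a(vowel)+8=i, r(cons)+11=c, y(cons)+11=j.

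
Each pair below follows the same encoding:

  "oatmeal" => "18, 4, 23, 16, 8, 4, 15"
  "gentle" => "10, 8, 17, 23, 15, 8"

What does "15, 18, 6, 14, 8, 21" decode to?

locker

Each letter is replaced by its alphabet position (a=1..z=26) + 3.
Undoing it on 15, 18, 6, 14, 8, 21: 15→(15−3)÷1=12=l, 18→(18−3)÷1=15=o, 6→(6−3)÷1=3=c, 14→(14−3)÷1=11=k, 8→(8−3)÷1=5=e, 21→(21−3)÷1=18=r.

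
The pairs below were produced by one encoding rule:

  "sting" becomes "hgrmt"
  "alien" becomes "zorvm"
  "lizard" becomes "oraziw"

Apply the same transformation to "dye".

wbv

Each pair mirrors across the alphabet (s↔h, t↔g, i↔r): positions sum to 25. Each letter is replaced by its mirror in the alphabet: a↔z, b↔y, c↔x, and so on (the Atbash cipher).
On dye: d↔w, y↔b, e↔v.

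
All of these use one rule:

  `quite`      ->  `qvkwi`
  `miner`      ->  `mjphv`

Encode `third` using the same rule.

tikuh

In quite: q→q is +0, u→v is +1, i→k is +2, t→w is +3 — the shift increases by 1 each position. The shift increases by 1 at each position, starting from +0: 0, 1, 2, ….
On third: t+0=t, h+1=i, i+2=k, r+3=u, d+4=h.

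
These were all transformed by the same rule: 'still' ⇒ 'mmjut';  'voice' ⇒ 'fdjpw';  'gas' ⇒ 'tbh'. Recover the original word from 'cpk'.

job

Two steps: reverse the string, then apply a Caesar shift of +1.
Decoding cpk: shift back: c−1=b, p−1=o, k−1=j → boj; then reverse → job.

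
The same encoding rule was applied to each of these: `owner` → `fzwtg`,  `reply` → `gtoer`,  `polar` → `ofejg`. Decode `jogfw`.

Treating letters as 0–25, the rule is x ↦ 9x + 9 (mod 26).
Undoing it on jogfw: j(9)→3·(9−9)≡0=a; o(14)→3·(14−9)≡15=p; g(6)→3·(6−9)≡17=r; f(5)→3·(5−9)≡14=o; w(22)→3·(22−9)≡13=n (all mod 26).

apron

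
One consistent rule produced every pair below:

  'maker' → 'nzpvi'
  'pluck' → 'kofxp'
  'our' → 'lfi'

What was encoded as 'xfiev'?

curve

Letters are reflected about the middle of the alphabet (position → 25−position): Atbash.
Decoding xfiev: x↔c, f↔u, i↔r, e↔v, v↔e.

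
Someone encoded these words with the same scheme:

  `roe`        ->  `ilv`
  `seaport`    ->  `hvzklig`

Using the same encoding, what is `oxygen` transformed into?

Each pair mirrors across the alphabet (r↔i, o↔l, e↔v): positions sum to 25. This is the alphabet-reversal cipher (Atbash): a becomes z, b becomes y, etc.
For oxygen: o↔l, x↔c, y↔b, g↔t, e↔v, n↔m.

lcbtvm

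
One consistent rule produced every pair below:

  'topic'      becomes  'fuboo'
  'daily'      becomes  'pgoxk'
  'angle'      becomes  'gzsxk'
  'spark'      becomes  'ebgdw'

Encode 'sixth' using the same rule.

eojft

Two shifts are in play — +6 for a/e/i/o/u, +12 for every other letter.
On sixth: s(cons)+12=e, i(vowel)+6=o, x(cons)+12=j, t(cons)+12=f, h(cons)+12=t.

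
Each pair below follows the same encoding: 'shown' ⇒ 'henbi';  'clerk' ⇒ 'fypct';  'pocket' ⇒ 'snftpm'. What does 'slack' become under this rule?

s(18)→h(7) and h(7)→e(4) fit y≡5x+21 (mod 26); the inverse of 5 mod 26 is 21. Treating letters as 0–25, the rule is x ↦ 5x + 21 (mod 26).
Applying it to slack: s(18)→5·18+21≡7=h; l(11)→5·11+21≡24=y; a(0)→5·0+21≡21=v; c(2)→5·2+21≡5=f; k(10)→5·10+21≡19=t (all mod 26).

hyvft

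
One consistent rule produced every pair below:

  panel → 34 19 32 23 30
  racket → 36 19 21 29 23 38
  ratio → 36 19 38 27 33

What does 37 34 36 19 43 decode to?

spray

p is letter #16 and maps to 34: an offset of 18. Letters become their 1-based position plus 18 (so a→19, b→20, …).
Decoding 37 34 36 19 43: 37→(37−18)÷1=19=s, 34→(34−18)÷1=16=p, 36→(36−18)÷1=18=r, 19→(19−18)÷1=1=a, 43→(43−18)÷1=25=y.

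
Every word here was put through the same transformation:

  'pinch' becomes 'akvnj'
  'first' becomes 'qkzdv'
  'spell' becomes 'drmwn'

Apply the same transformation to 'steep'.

A repeating key of period 3 is used — shifts +11, +2, +8 over and over.
Applying it to steep: s+11=d, t+2=v, e+8=m, e+11=p, p+2=r.

dvmpr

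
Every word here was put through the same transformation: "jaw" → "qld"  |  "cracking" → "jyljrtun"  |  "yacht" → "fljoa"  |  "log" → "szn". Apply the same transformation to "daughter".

The shift depends on letter class: consonant j→q is +7, but vowel a→l is +11. The rule splits by letter class: vowels +11, consonants +7.
Applying it to daughter: d(cons)+7=k, a(vowel)+11=l, u(vowel)+11=f, g(cons)+7=n, h(cons)+7=o, t(cons)+7=a, e(vowel)+11=p, r(cons)+7=y.

klfnoapy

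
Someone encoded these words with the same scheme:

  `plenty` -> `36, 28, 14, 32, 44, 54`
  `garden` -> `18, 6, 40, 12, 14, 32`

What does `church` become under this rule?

10, 20, 46, 40, 10, 20

p(#16)→36 and l(#12)→28: differences scale by 2, so n = 2·pos + 4. Each letter becomes 2×(its alphabet position, a=1..z=26) + 4.
On church: c=3→10, h=8→20, u=21→46, r=18→40, c=3→10, h=8→20.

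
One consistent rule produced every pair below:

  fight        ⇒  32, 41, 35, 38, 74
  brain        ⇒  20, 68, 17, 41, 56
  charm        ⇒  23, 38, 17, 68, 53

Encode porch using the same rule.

62, 59, 68, 23, 38

f(#6)→32 and i(#9)→41: differences scale by 3, so n = 3·pos + 14. With a=1..z=26, the number is 3·pos + 14.
Applying it to porch: p=16→62, o=15→59, r=18→68, c=3→23, h=8→38.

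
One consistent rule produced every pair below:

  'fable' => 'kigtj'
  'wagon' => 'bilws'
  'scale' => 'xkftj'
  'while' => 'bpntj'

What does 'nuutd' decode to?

imply

Shifts by position in fable: pos 0: f→k (+5), pos 1: a→i (+8), pos 2: b→g (+5), pos 3: l→t (+8) — repeating every 2. A repeating key of period 2 is used — shifts +5, +8 over and over.
Reversing it on nuutd: n−5=i, u−8=m, u−5=p, t−8=l, d−5=y.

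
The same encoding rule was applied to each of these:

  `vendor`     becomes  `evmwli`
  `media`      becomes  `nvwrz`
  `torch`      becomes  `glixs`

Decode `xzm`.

Each pair mirrors across the alphabet (v↔e, e↔v, n↔m): positions sum to 25. This is the alphabet-reversal cipher (Atbash): a becomes z, b becomes y, etc.
Undoing it on xzm: x↔c, z↔a, m↔n.

can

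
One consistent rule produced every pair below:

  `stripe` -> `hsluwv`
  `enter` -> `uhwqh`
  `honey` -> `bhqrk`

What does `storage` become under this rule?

The output letters match the input read backwards, each shifted +3: stripe reversed is epirts. Read the word backwards and shift each letter +3.
On storage: reverse → egarots; then shift: e+3=h, g+3=j, a+3=d, r+3=u, o+3=r, t+3=w, s+3=v.

hjdurwv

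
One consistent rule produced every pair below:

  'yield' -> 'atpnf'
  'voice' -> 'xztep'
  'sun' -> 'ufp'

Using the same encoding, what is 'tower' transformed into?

vzypt

Vowels shift forward by 11 and consonants shift forward by 2.
Applying it to tower: t(cons)+2=v, o(vowel)+11=z, w(cons)+2=y, e(vowel)+11=p, r(cons)+2=t.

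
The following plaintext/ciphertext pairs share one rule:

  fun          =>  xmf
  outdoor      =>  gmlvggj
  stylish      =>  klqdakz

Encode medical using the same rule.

ewvausd

Compare letters: f→x is +18, u→m is +18, n→f is +18 — a constant shift. Every letter moves 18 places later in the alphabet, wrapping around z→a.
Applying it to medical: m+18=e, e+18=w, d+18=v, i+18=a, c+18=u, a+18=s, l+18=d.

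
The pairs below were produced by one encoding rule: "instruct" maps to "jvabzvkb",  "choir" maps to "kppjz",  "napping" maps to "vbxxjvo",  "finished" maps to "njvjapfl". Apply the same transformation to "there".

bpfzf

The shift depends on letter class: consonant n→v is +8, but vowel i→j is +1. The rule splits by letter class: vowels +1, consonants +8.
Applying it to there: t(cons)+8=b, h(cons)+8=p, e(vowel)+1=f, r(cons)+8=z, e(vowel)+1=f.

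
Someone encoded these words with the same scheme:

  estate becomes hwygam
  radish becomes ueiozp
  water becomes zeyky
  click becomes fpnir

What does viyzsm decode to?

settle

Each letter shifts forward by (position + 3), i.e. 3, 4, 5, … — the shift grows by one for each successive letter.
Decoding viyzsm: v−3=s, i−4=e, y−5=t, z−6=t, s−7=l, m−8=e.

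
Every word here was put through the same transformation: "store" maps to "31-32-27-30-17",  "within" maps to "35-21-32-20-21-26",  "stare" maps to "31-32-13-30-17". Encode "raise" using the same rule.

30-13-21-31-17

s is letter #19 and maps to 31: an offset of 12. Letters become their 1-based position plus 12 (so a→13, b→14, …).
On raise: r=18→30, a=1→13, i=9→21, s=19→31, e=5→17.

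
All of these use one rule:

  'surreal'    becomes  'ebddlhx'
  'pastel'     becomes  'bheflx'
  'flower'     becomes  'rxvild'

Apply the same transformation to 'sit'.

The shift depends on letter class: consonant s→e is +12, but vowel u→b is +7. The rule splits by letter class: vowels +7, consonants +12.
For sit: s(cons)+12=e, i(vowel)+7=p, t(cons)+12=f.

epf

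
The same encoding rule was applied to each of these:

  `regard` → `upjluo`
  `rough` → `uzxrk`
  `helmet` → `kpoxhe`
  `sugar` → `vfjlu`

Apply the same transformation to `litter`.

otwehc

Shifts by position in regard: pos 0: r→u (+3), pos 1: e→p (+11), pos 2: g→j (+3), pos 3: a→l (+11) — repeating every 2. It's a Vigenère-style cipher with numeric key [3,11]: position i shifts by key[i mod 2].
Applying it to litter: l+3=o, i+11=t, t+3=w, t+11=e, e+3=h, r+11=c.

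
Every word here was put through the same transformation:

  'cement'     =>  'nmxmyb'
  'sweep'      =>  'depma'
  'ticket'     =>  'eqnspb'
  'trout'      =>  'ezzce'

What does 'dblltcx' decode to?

stadium

Shifts by position in cement: pos 0: c→n (+11), pos 1: e→m (+8), pos 2: m→x (+11), pos 3: e→m (+8) — repeating every 2. A repeating key of period 2 is used — shifts +11, +8 over and over.
Undoing it on dblltcx: d−11=s, b−8=t, l−11=a, l−8=d, t−11=i, c−8=u, x−11=m.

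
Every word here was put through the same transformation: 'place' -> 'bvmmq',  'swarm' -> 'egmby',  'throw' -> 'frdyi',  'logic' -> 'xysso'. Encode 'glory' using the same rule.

svabk

Shifts by position in place: pos 0: p→b (+12), pos 1: l→v (+10), pos 2: a→m (+12), pos 3: c→m (+10) — repeating every 2. A repeating key of period 2 is used — shifts +12, +10 over and over.
For glory: g+12=s, l+10=v, o+12=a, r+10=b, y+12=k.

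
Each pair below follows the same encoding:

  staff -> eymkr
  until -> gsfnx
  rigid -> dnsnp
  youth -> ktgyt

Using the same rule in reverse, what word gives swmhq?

The shifts repeat in a cycle of length 2: positions 0,1,… shift by +12, +5, then the pattern repeats.
Decoding swmhq: s−12=g, w−5=r, m−12=a, h−5=c, q−12=e.

grace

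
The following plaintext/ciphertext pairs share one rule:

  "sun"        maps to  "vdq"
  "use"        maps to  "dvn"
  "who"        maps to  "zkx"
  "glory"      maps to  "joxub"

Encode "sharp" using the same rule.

vkjus

The shift depends on letter class: consonant s→v is +3, but vowel u→d is +9. The rule splits by letter class: vowels +9, consonants +3.
Applying it to sharp: s(cons)+3=v, h(cons)+3=k, a(vowel)+9=j, r(cons)+3=u, p(cons)+3=s.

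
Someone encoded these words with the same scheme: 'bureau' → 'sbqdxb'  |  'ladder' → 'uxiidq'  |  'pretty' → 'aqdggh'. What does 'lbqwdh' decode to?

survey

b(1)→s(18) and u(20)→b(1) fit y≡21x+23 (mod 26); the inverse of 21 mod 26 is 5. Treating letters as 0–25, the rule is x ↦ 21x + 23 (mod 26).
Decoding lbqwdh: l(11)→5·(11−23)≡18=s; b(1)→5·(1−23)≡20=u; q(16)→5·(16−23)≡17=r; w(22)→5·(22−23)≡21=v; d(3)→5·(3−23)≡4=e; h(7)→5·(7−23)≡24=y (all mod 26).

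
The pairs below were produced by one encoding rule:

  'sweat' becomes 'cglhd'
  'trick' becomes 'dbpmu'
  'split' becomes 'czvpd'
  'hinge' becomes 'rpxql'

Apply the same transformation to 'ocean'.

vmlhx

The shift depends on letter class: consonant s→c is +10, but vowel e→l is +7. Vowels shift forward by 7 and consonants shift forward by 10.
On ocean: o(vowel)+7=v, c(cons)+10=m, e(vowel)+7=l, a(vowel)+7=h, n(cons)+10=x.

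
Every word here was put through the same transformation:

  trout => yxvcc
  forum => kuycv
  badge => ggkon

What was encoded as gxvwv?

broom

Each letter shifts forward by (position + 5), i.e. 5, 6, 7, … — the shift grows by one for each successive letter.
Reversing it on gxvwv: g−5=b, x−6=r, v−7=o, w−8=o, v−9=m.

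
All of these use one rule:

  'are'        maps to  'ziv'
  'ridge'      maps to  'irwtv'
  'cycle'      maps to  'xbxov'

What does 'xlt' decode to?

Letters are reflected about the middle of the alphabet (position → 25−position): Atbash.
Decoding xlt: x↔c, l↔o, t↔g.

cog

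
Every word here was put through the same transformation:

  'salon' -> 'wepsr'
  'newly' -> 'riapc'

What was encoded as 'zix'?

vet

Compare letters: s→w is +4, a→e is +4, l→p is +4 — a constant shift. Every letter moves 4 places later in the alphabet, wrapping around z→a.
Undoing it on zix: z−4=v, i−4=e, x−4=t.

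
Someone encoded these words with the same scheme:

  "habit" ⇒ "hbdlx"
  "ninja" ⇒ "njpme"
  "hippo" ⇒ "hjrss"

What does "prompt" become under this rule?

In habit: h→h is +0, a→b is +1, b→d is +2, i→l is +3 — the shift increases by 1 each position. The shift increases by 1 at each position, starting from +0: 0, 1, 2, ….
On prompt: p+0=p, r+1=s, o+2=q, m+3=p, p+4=t, t+5=y.

psqpty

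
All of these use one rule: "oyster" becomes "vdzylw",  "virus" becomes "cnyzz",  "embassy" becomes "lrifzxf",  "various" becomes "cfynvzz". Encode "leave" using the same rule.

sjhal

A repeating key of period 2 is used — shifts +7, +5 over and over.
For leave: l+7=s, e+5=j, a+7=h, v+5=a, e+7=l.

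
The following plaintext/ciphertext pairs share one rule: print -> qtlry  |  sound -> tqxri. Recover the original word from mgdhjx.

leader

The shift increases by 1 at each position, starting from +1: 1, 2, 3, ….
Undoing it on mgdhjx: m−1=l, g−2=e, d−3=a, h−4=d, j−5=e, x−6=r.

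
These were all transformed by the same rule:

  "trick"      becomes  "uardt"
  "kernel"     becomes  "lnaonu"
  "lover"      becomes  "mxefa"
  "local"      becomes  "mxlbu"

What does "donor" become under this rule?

exwpa

Shifts by position in trick: pos 0: t→u (+1), pos 1: r→a (+9), pos 2: i→r (+9), pos 3: c→d (+1), pos 4: k→t (+9) — repeating every 3. The shifts repeat in a cycle of length 3: positions 0,1,… shift by +1, +9, +9, then the pattern repeats.
On donor: d+1=e, o+9=x, n+9=w, o+1=p, r+9=a.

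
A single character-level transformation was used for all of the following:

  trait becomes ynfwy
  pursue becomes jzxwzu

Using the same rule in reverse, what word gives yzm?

The output letters match the input read backwards, each shifted +5: trait reversed is tiart. Two steps: reverse the string, then apply a Caesar shift of +5.
Reversing it on yzm: shift back: y−5=t, z−5=u, m−5=h → tuh; then reverse → hut.

hut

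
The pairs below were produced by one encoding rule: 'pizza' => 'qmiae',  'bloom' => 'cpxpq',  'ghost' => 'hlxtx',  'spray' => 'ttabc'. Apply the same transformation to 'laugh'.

Shifts by position in pizza: pos 0: p→q (+1), pos 1: i→m (+4), pos 2: z→i (+9), pos 3: z→a (+1), pos 4: a→e (+4) — repeating every 3. It's a Vigenère-style cipher with numeric key [1,4,9]: position i shifts by key[i mod 3].
For laugh: l+1=m, a+4=e, u+9=d, g+1=h, h+4=l.

medhl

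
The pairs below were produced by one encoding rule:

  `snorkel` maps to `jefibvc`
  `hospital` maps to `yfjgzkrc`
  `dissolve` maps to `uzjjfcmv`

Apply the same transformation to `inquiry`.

This is a Caesar cipher with shift 17.
For inquiry: i+17=z, n+17=e, q+17=h, u+17=l, i+17=z, r+17=i, y+17=p.

zehlzip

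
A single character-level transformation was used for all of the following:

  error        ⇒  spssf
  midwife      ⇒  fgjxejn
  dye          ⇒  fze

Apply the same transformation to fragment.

uofnhbsg

The output letters match the input read backwards, each shifted +1: error reversed is rorre. The word is reversed, then every letter is shifted forward by 1.
On fragment: reverse → tnemgarf; then shift: t+1=u, n+1=o, e+1=f, m+1=n, g+1=h, a+1=b, r+1=s, f+1=g.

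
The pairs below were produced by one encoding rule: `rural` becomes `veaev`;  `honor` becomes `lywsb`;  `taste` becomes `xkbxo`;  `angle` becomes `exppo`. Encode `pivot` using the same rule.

tsesd

Shifts by position in rural: pos 0: r→v (+4), pos 1: u→e (+10), pos 2: r→a (+9), pos 3: a→e (+4), pos 4: l→v (+10) — repeating every 3. It's a Vigenère-style cipher with numeric key [4,10,9]: position i shifts by key[i mod 3].
For pivot: p+4=t, i+10=s, v+9=e, o+4=s, t+10=d.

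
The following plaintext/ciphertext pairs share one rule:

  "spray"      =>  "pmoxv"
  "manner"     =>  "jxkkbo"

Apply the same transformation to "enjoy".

Compare letters: s→p is +23, p→m is +23, r→o is +23 — a constant shift. Every letter moves 23 places later in the alphabet, wrapping around z→a.
For enjoy: e+23=b, n+23=k, j+23=g, o+23=l, y+23=v.

bkglv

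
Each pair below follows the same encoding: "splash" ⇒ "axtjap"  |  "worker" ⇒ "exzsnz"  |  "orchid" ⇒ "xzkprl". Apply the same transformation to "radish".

The shift depends on letter class: consonant s→a is +8, but vowel a→j is +9. Vowels shift forward by 9 and consonants shift forward by 8.
On radish: r(cons)+8=z, a(vowel)+9=j, d(cons)+8=l, i(vowel)+9=r, s(cons)+8=a, h(cons)+8=p.

zjlrap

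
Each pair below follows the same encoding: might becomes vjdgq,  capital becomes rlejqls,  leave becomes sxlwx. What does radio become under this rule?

Each letter's alphabet position (a=0..z=25) is mapped through 3·x+11 mod 26 — an affine cipher.
Applying it to radio: r(17)→3·17+11≡10=k; a(0)→3·0+11≡11=l; d(3)→3·3+11≡20=u; i(8)→3·8+11≡9=j; o(14)→3·14+11≡1=b (all mod 26).

klujb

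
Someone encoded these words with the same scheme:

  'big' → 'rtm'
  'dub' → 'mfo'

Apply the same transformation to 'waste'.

pedlh

The output letters match the input read backwards, each shifted +11: big reversed is gib. Read the word backwards and shift each letter +11.
For waste: reverse → etsaw; then shift: e+11=p, t+11=e, s+11=d, a+11=l, w+11=h.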